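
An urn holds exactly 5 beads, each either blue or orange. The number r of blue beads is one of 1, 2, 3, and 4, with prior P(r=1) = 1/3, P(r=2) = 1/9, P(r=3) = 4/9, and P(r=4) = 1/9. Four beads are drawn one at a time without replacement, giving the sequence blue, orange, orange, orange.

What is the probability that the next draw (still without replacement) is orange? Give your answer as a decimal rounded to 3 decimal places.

0.857

Under each hypothesis, the probability of the observed sequence is: P(data | r = 1) = (1/5)(4/4)(3/3)(2/2) = 1/5; P(data | r = 2) = (2/5)(3/4)(2/3)(1/2) = 1/10; P(data | r = 3) = (3/5)(2/4)(1/3)(0/2) = 0; P(data | r = 4) = (4/5)(1/4)(0/3) = 0.
Weighting by the prior gives 1/3 · 1/5 = 1/15, 1/9 · 1/10 = 1/90, 4/9 · 0 = 0, 1/9 · 0 = 0; summing to 7/90.
The posterior is then P(r = 1 | data) = 6/7, P(r = 2 | data) = 1/7, P(r = 3 | data) = 0, P(r = 4 | data) = 0.
Averaging over the posterior, P(orange next | data) = (1)(6/7) + (0)(1/7) = 6/7.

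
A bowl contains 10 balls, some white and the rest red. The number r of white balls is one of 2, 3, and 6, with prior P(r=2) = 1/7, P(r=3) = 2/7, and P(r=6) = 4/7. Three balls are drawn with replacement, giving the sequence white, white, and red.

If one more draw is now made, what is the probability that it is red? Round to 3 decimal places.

The likelihood of the observed sequence under each hypothesis: P(data | r = 2) = (2/10)(2/10)(8/10) = 0.032; P(data | r = 3) = (3/10)(3/10)(7/10) = 0.063; P(data | r = 6) = (6/10)(6/10)(4/10) = 0.144.
Multiplying each by its prior: 1/7 · 0.032 = 0.0045714, 2/7 · 0.063 = 0.018, 4/7 · 0.144 = 0.082286; these sum to 0.10486.
Dividing through by the total gives posterior P(r = 2 | data) = 0.043597, P(r = 3 | data) = 0.17166, P(r = 6 | data) = 0.78474.
Averaging over the posterior, P(red next | data) = (4/5)(0.043597) + (7/10)(0.17166) + (2/5)(0.78474) = 0.46894.

0.469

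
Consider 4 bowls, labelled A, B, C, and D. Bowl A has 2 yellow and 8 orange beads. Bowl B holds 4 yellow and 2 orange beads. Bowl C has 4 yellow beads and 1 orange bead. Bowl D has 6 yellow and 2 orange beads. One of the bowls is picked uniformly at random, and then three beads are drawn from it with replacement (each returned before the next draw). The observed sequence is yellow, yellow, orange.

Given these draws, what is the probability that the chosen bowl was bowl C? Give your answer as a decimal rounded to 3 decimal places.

Under each hypothesis, the probability of the observed sequence is: P(data | bowl A) = (2/10)(2/10)(8/10) = 0.032; P(data | bowl B) = (4/6)(4/6)(2/6) = 0.14815; P(data | bowl C) = (4/5)(4/5)(1/5) = 0.128; P(data | bowl D) = (6/8)(6/8)(2/8) = 0.14062.
The prior-weighted likelihoods are 1/4 · 0.032 = 0.008, 1/4 · 0.14815 = 0.037037, 1/4 · 0.128 = 0.032, 1/4 · 0.14062 = 0.035156; summing to 0.11219.
Therefore the posterior P(bowl C | data) = (0.032) / (0.11219) = 0.28522.

0.285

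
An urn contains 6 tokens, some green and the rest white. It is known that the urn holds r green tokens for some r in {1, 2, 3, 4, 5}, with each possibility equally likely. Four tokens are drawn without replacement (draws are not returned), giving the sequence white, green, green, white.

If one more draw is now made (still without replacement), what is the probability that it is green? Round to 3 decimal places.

Under each hypothesis, the probability of the observed sequence is: P(data | r = 1) = (5/6)(1/5)(0/4) = 0; P(data | r = 2) = (4/6)(2/5)(1/4)(3/3) = 1/15; P(data | r = 3) = (3/6)(3/5)(2/4)(2/3) = 1/10; P(data | r = 4) = (2/6)(4/5)(3/4)(1/3) = 1/15; P(data | r = 5) = (1/6)(5/5)(4/4)(0/3) = 0.
The prior-weighted likelihoods are 1/5 · 0 = 0, 1/5 · 1/15 = 1/75, 1/5 · 1/10 = 1/50, 1/5 · 1/15 = 1/75, 1/5 · 0 = 0; summing to 7/150.
Normalising, the posterior is P(r = 1 | data) = 0, P(r = 2 | data) = 2/7, P(r = 3 | data) = 3/7, P(r = 4 | data) = 2/7, P(r = 5 | data) = 0.
So P(green next | data) = Σ P(green next | H) P(H | data) = (0)(2/7) + (1/2)(3/7) + (1)(2/7) = 1/2.

0.500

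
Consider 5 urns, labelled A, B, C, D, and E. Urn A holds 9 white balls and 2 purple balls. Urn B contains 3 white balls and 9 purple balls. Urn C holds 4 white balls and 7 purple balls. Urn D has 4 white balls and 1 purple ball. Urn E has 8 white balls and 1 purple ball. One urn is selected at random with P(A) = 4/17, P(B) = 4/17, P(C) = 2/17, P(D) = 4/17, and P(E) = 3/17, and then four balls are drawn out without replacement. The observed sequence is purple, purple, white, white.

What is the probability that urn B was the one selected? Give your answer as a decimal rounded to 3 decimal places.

Under each hypothesis, the probability of the observed sequence is: P(data | urn A) = (2/11)(1/10)(9/9)(8/8) = 1/55; P(data | urn B) = (9/12)(8/11)(3/10)(2/9) = 2/55; P(data | urn C) = (7/11)(6/10)(4/9)(3/8) = 7/110; P(data | urn D) = (1/5)(0/4) = 0; P(data | urn E) = (1/9)(0/8) = 0.
Multiplying each by its prior: 4/17 · 1/55 = 4/935, 4/17 · 2/55 = 8/935, 2/17 · 7/110 = 7/935, 4/17 · 0 = 0, 3/17 · 0 = 0; these sum to 19/935.
Therefore the posterior P(urn B | data) = (8/935) / (19/935) = 8/19.

0.421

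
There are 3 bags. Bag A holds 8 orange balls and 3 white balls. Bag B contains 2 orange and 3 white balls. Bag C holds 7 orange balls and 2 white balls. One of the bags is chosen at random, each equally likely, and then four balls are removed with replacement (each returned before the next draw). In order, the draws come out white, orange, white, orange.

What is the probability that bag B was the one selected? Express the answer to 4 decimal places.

Under each hypothesis, the probability of the observed sequence is: P(data | bag A) = (3/11)(8/11)(3/11)(8/11) = 0.039342; P(data | bag B) = (3/5)(2/5)(3/5)(2/5) = 0.0576; P(data | bag C) = (2/9)(7/9)(2/9)(7/9) = 0.029873.
Multiplying each by its prior: 1/3 · 0.039342 = 0.013114, 1/3 · 0.0576 = 0.0192, 1/3 · 0.029873 = 0.0099578; summing to 0.042272.
Hence P(bag B | data) = (0.0192) / (0.042272) = 0.4542.

0.4542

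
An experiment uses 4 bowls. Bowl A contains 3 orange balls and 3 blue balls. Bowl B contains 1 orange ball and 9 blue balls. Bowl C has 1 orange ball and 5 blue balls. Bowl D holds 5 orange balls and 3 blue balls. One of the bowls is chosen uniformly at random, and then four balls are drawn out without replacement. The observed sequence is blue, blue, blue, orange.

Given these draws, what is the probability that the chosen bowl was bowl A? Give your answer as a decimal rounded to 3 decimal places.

The likelihood of the observed sequence under each hypothesis: P(data | bowl A) = (3/6)(2/5)(1/4)(3/3) = 0.05; P(data | bowl B) = (9/10)(8/9)(7/8)(1/7) = 0.1; P(data | bowl C) = (5/6)(4/5)(3/4)(1/3) = 0.16667; P(data | bowl D) = (3/8)(2/7)(1/6)(5/5) = 0.017857.
Weighting by the prior gives 1/4 · 0.05 = 0.0125, 1/4 · 0.1 = 0.025, 1/4 · 0.16667 = 0.041667, 1/4 · 0.017857 = 0.0044643; these sum to 0.083631.
By Bayes' rule, P(bowl A | data) = (0.0125) / (0.083631) = 0.14947.

0.149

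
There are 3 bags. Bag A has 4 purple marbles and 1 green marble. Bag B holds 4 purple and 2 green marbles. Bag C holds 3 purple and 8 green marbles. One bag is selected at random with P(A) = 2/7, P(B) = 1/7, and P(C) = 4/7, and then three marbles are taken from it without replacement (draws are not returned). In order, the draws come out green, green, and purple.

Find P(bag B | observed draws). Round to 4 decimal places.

0.0894

For each hypothesis, P(data | H) works out to: P(data | bag A) = (1/5)(0/4) = 0; P(data | bag B) = (2/6)(1/5)(4/4) = 1/15; P(data | bag C) = (8/11)(7/10)(3/9) = 28/165.
Weighting by the prior gives 2/7 · 0 = 0, 1/7 · 1/15 = 1/105, 4/7 · 28/165 = 16/165; these sum to 41/385.
So P(bag B | data) = (1/105) / (41/385) = 11/123.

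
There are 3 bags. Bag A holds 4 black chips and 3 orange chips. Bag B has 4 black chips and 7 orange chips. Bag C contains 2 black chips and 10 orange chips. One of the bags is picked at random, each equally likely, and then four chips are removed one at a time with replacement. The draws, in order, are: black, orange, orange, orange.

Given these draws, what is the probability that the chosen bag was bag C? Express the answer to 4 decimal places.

0.4102

Under each hypothesis, the probability of the observed sequence is: P(data | bag A) = (4/7)(3/7)(3/7)(3/7) = 0.044981; P(data | bag B) = (4/11)(7/11)(7/11)(7/11) = 0.093709; P(data | bag C) = (2/12)(10/12)(10/12)(10/12) = 0.096451.
Multiplying each by its prior: 1/3 · 0.044981 = 0.014994, 1/3 · 0.093709 = 0.031236, 1/3 · 0.096451 = 0.03215; these sum to 0.07838.
By Bayes' rule, P(bag C | data) = (0.03215) / (0.07838) = 0.41018.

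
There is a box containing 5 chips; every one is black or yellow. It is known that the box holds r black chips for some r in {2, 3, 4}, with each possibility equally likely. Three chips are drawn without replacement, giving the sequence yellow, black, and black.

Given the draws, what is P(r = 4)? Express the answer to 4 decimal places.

0.4000

For each hypothesis, P(data | H) works out to: P(data | r = 2) = (3/5)(2/4)(1/3) = 1/10; P(data | r = 3) = (2/5)(3/4)(2/3) = 1/5; P(data | r = 4) = (1/5)(4/4)(3/3) = 1/5.
Multiplying each by its prior: 1/3 · 1/10 = 1/30, 1/3 · 1/5 = 1/15, 1/3 · 1/5 = 1/15; these sum to 1/6.
So P(r = 4 | data) = (1/15) / (1/6) = 2/5.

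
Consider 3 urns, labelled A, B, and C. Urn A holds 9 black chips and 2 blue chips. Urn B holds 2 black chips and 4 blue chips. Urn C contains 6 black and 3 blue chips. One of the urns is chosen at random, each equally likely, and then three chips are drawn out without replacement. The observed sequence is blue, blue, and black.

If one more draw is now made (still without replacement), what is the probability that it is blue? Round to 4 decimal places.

0.5015

Compute the likelihood of the observed sequence for each case: P(data | urn A) = (2/11)(1/10)(9/9) = 0.018182; P(data | urn B) = (4/6)(3/5)(2/4) = 0.2; P(data | urn C) = (3/9)(2/8)(6/7) = 0.071429.
Multiplying each by its prior: 1/3 · 0.018182 = 0.0060606, 1/3 · 0.2 = 0.066667, 1/3 · 0.071429 = 0.02381; summing to 0.096537.
Normalising, the posterior is P(urn A | data) = 0.06278, P(urn B | data) = 0.69058, P(urn C | data) = 0.24664.
So P(blue next | data) = Σ P(blue next | H) P(H | data) = (0)(0.06278) + (2/3)(0.69058) + (1/6)(0.24664) = 0.50149.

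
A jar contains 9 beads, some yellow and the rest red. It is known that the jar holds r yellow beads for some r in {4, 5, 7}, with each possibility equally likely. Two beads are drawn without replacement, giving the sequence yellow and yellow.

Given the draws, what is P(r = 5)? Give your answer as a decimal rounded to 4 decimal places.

0.2703

Compute the likelihood of the observed sequence for each case: P(data | r = 4) = (4/9)(3/8) = 1/6; P(data | r = 5) = (5/9)(4/8) = 5/18; P(data | r = 7) = (7/9)(6/8) = 7/12.
Multiplying each by its prior: 1/3 · 1/6 = 1/18, 1/3 · 5/18 = 5/54, 1/3 · 7/12 = 7/36; summing to 37/108.
So P(r = 5 | data) = (5/54) / (37/108) = 10/37.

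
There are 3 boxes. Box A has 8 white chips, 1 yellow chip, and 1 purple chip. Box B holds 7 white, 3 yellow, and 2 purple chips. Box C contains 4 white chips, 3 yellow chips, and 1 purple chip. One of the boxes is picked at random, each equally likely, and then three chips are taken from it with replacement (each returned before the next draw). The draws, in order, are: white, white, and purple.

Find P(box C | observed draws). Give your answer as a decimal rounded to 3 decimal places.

Under each hypothesis, the probability of the observed sequence is: P(data | box A) = (8/10)(8/10)(1/10) = 0.064; P(data | box B) = (7/12)(7/12)(2/12) = 0.056713; P(data | box C) = (4/8)(4/8)(1/8) = 0.03125.
Multiplying each by its prior: 1/3 · 0.064 = 0.021333, 1/3 · 0.056713 = 0.018904, 1/3 · 0.03125 = 0.010417; with total 0.050654.
Therefore the posterior P(box C | data) = (0.010417) / (0.050654) = 0.20564.

0.206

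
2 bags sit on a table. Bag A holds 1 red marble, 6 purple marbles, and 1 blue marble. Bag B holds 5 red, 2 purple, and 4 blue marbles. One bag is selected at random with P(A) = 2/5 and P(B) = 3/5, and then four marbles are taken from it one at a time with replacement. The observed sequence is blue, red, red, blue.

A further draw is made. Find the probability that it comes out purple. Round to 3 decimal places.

0.185

Compute the likelihood of the observed sequence for each case: P(data | bag A) = (1/8)(1/8)(1/8)(1/8) = 0.00024414; P(data | bag B) = (4/11)(5/11)(5/11)(4/11) = 0.027321.
Weighting by the prior gives 2/5 · 0.00024414 = 9.7656e-05, 3/5 · 0.027321 = 0.016392; these sum to 0.01649.
Dividing through by the total gives posterior P(bag A | data) = 0.0059222, P(bag B | data) = 0.99408.
The predictive probability is P(purple next | data) = (3/4)(0.0059222) + (2/11)(0.99408) = 0.18518.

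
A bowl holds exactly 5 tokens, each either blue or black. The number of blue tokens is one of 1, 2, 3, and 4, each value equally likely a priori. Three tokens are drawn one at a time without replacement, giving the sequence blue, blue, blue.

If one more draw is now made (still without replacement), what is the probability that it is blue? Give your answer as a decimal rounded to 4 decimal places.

0.4000

The likelihood of the observed sequence under each hypothesis: P(data | r = 1) = (1/5)(0/4) = 0; P(data | r = 2) = (2/5)(1/4)(0/3) = 0; P(data | r = 3) = (3/5)(2/4)(1/3) = 1/10; P(data | r = 4) = (4/5)(3/4)(2/3) = 2/5.
Weighting by the prior gives 1/4 · 0 = 0, 1/4 · 0 = 0, 1/4 · 1/10 = 1/40, 1/4 · 2/5 = 1/10; summing to 1/8.
Dividing through by the total gives posterior P(r = 1 | data) = 0, P(r = 2 | data) = 0, P(r = 3 | data) = 1/5, P(r = 4 | data) = 4/5.
Averaging over the posterior, P(blue next | data) = (0)(1/5) + (1/2)(4/5) = 2/5.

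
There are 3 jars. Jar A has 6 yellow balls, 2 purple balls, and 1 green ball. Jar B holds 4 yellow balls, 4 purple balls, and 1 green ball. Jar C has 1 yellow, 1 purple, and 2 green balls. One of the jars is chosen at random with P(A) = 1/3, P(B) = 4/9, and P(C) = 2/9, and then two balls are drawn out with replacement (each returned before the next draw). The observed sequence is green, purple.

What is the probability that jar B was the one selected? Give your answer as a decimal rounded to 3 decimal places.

The likelihood of the observed sequence under each hypothesis: P(data | jar A) = (1/9)(2/9) = 0.024691; P(data | jar B) = (1/9)(4/9) = 0.049383; P(data | jar C) = (2/4)(1/4) = 0.125.
The prior-weighted likelihoods are 1/3 · 0.024691 = 0.0082305, 4/9 · 0.049383 = 0.021948, 2/9 · 0.125 = 0.027778; summing to 0.057956.
Hence P(jar B | data) = (0.021948) / (0.057956) = 0.3787.

0.379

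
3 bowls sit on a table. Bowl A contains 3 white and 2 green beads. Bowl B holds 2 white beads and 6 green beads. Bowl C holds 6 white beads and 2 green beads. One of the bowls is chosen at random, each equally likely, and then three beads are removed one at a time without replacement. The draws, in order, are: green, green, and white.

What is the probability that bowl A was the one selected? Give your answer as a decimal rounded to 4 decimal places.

The likelihood of the observed sequence under each hypothesis: P(data | bowl A) = (2/5)(1/4)(3/3) = 1/10; P(data | bowl B) = (6/8)(5/7)(2/6) = 5/28; P(data | bowl C) = (2/8)(1/7)(6/6) = 1/28.
Multiplying each by its prior: 1/3 · 1/10 = 1/30, 1/3 · 5/28 = 5/84, 1/3 · 1/28 = 1/84; these sum to 11/105.
Hence P(bowl A | data) = (1/30) / (11/105) = 7/22.

0.3182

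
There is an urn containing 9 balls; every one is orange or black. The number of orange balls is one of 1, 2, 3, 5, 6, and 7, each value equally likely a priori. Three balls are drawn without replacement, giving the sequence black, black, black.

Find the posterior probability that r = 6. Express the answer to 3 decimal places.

0.009

For each hypothesis, P(data | H) works out to: P(data | r = 1) = (8/9)(7/8)(6/7) = 2/3; P(data | r = 2) = (7/9)(6/8)(5/7) = 5/12; P(data | r = 3) = (6/9)(5/8)(4/7) = 5/21; P(data | r = 5) = (4/9)(3/8)(2/7) = 1/21; P(data | r = 6) = (3/9)(2/8)(1/7) = 1/84; P(data | r = 7) = (2/9)(1/8)(0/7) = 0.
Weighting by the prior gives 1/6 · 2/3 = 1/9, 1/6 · 5/12 = 5/72, 1/6 · 5/21 = 5/126, 1/6 · 1/21 = 1/126, 1/6 · 1/84 = 1/504, 1/6 · 0 = 0; summing to 29/126.
Hence P(r = 6 | data) = (1/504) / (29/126) = 1/116.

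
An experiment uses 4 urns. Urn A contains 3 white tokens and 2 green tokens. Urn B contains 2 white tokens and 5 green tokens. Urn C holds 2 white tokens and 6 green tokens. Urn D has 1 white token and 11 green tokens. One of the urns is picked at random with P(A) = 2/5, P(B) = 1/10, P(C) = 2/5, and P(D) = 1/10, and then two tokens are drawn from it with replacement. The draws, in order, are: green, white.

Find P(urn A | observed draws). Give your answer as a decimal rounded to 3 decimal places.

Compute the likelihood of the observed sequence for each case: P(data | urn A) = (2/5)(3/5) = 0.24; P(data | urn B) = (5/7)(2/7) = 0.20408; P(data | urn C) = (6/8)(2/8) = 0.1875; P(data | urn D) = (11/12)(1/12) = 0.076389.
The prior-weighted likelihoods are 2/5 · 0.24 = 0.096, 1/10 · 0.20408 = 0.020408, 2/5 · 0.1875 = 0.075, 1/10 · 0.076389 = 0.0076389; these sum to 0.19905.
So P(urn A | data) = (0.096) / (0.19905) = 0.4823.

0.482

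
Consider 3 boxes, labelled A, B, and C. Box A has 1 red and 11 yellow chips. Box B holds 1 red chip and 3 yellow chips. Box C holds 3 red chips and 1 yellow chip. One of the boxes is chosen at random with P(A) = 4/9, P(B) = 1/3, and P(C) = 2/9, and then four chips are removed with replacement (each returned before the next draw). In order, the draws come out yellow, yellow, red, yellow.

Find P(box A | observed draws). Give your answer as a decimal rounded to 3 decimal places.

0.430

Compute the likelihood of the observed sequence for each case: P(data | box A) = (11/12)(11/12)(1/12)(11/12) = 0.064188; P(data | box B) = (3/4)(3/4)(1/4)(3/4) = 0.10547; P(data | box C) = (1/4)(1/4)(3/4)(1/4) = 0.011719.
Weighting by the prior gives 4/9 · 0.064188 = 0.028528, 1/3 · 0.10547 = 0.035156, 2/9 · 0.011719 = 0.0026042; with total 0.066288.
Hence P(box A | data) = (0.028528) / (0.066288) = 0.43036.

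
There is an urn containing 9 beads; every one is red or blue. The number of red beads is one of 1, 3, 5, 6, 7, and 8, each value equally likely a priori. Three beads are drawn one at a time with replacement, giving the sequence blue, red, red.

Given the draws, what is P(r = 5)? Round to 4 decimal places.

For each hypothesis, P(data | H) works out to: P(data | r = 1) = (8/9)(1/9)(1/9) = 0.010974; P(data | r = 3) = (6/9)(3/9)(3/9) = 0.074074; P(data | r = 5) = (4/9)(5/9)(5/9) = 0.13717; P(data | r = 6) = (3/9)(6/9)(6/9) = 0.14815; P(data | r = 7) = (2/9)(7/9)(7/9) = 0.13443; P(data | r = 8) = (1/9)(8/9)(8/9) = 0.087791.
The prior-weighted likelihoods are 1/6 · 0.010974 = 0.001829, 1/6 · 0.074074 = 0.012346, 1/6 · 0.13717 = 0.022862, 1/6 · 0.14815 = 0.024691, 1/6 · 0.13443 = 0.022405, 1/6 · 0.087791 = 0.014632; summing to 0.098765.
By Bayes' rule, P(r = 5 | data) = (0.022862) / (0.098765) = 0.23148.

0.2315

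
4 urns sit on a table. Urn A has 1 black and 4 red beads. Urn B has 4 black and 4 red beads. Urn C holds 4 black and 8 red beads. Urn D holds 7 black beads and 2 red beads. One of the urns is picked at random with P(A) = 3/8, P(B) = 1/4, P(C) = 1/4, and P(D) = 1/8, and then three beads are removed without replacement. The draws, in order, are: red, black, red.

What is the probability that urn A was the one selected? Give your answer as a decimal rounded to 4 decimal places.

Under each hypothesis, the probability of the observed sequence is: P(data | urn A) = (4/5)(1/4)(3/3) = 0.2; P(data | urn B) = (4/8)(4/7)(3/6) = 0.14286; P(data | urn C) = (8/12)(4/11)(7/10) = 0.1697; P(data | urn D) = (2/9)(7/8)(1/7) = 0.027778.
The prior-weighted likelihoods are 3/8 · 0.2 = 0.075, 1/4 · 0.14286 = 0.035714, 1/4 · 0.1697 = 0.042424, 1/8 · 0.027778 = 0.0034722; with total 0.15661.
By Bayes' rule, P(urn A | data) = (0.075) / (0.15661) = 0.47889.

0.4789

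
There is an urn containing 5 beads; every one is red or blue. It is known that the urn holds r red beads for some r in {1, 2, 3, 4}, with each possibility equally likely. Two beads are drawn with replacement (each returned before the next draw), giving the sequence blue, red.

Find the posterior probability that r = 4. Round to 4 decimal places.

The likelihood of the observed sequence under each hypothesis: P(data | r = 1) = (4/5)(1/5) = 4/25; P(data | r = 2) = (3/5)(2/5) = 6/25; P(data | r = 3) = (2/5)(3/5) = 6/25; P(data | r = 4) = (1/5)(4/5) = 4/25.
The prior-weighted likelihoods are 1/4 · 4/25 = 1/25, 1/4 · 6/25 = 3/50, 1/4 · 6/25 = 3/50, 1/4 · 4/25 = 1/25; these sum to 1/5.
Therefore the posterior P(r = 4 | data) = (1/25) / (1/5) = 1/5.

0.2000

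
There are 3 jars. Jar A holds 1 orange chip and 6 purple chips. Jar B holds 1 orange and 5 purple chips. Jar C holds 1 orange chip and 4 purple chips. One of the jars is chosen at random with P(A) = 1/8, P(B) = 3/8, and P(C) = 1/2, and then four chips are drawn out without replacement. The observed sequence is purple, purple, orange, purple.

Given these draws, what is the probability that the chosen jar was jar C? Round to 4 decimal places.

0.5545

Under each hypothesis, the probability of the observed sequence is: P(data | jar A) = (6/7)(5/6)(1/5)(4/4) = 1/7; P(data | jar B) = (5/6)(4/5)(1/4)(3/3) = 1/6; P(data | jar C) = (4/5)(3/4)(1/3)(2/2) = 1/5.
Multiplying each by its prior: 1/8 · 1/7 = 1/56, 3/8 · 1/6 = 1/16, 1/2 · 1/5 = 1/10; with total 101/560.
So P(jar C | data) = (1/10) / (101/560) = 56/101.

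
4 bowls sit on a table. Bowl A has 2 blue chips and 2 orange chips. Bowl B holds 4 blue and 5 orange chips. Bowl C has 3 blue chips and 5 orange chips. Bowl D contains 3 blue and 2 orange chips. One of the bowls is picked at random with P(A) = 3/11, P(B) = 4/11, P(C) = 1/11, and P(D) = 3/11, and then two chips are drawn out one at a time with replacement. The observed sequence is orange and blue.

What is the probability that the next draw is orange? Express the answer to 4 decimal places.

0.5045

Under each hypothesis, the probability of the observed sequence is: P(data | bowl A) = (2/4)(2/4) = 0.25; P(data | bowl B) = (5/9)(4/9) = 0.24691; P(data | bowl C) = (5/8)(3/8) = 0.23438; P(data | bowl D) = (2/5)(3/5) = 0.24.
The prior-weighted likelihoods are 3/11 · 0.25 = 0.068182, 4/11 · 0.24691 = 0.089787, 1/11 · 0.23438 = 0.021307, 3/11 · 0.24 = 0.065455; with total 0.24473.
Normalising, the posterior is P(bowl A | data) = 0.2786, P(bowl B | data) = 0.36688, P(bowl C | data) = 0.087063, P(bowl D | data) = 0.26746.
Averaging over the posterior, P(orange next | data) = (1/2)(0.2786) + (5/9)(0.36688) + (5/8)(0.087063) + (2/5)(0.26746) = 0.50452.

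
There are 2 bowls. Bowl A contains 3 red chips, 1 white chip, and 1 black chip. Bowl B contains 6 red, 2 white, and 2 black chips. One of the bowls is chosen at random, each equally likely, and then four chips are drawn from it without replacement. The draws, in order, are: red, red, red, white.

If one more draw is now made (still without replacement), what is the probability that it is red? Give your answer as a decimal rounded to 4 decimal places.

0.2439

Under each hypothesis, the probability of the observed sequence is: P(data | bowl A) = (3/5)(2/4)(1/3)(1/2) = 1/20; P(data | bowl B) = (6/10)(5/9)(4/8)(2/7) = 1/21.
Weighting by the prior gives 1/2 · 1/20 = 1/40, 1/2 · 1/21 = 1/42; these sum to 41/840.
Normalising, the posterior is P(bowl A | data) = 21/41, P(bowl B | data) = 20/41.
Averaging over the posterior, P(red next | data) = (0)(21/41) + (1/2)(20/41) = 10/41.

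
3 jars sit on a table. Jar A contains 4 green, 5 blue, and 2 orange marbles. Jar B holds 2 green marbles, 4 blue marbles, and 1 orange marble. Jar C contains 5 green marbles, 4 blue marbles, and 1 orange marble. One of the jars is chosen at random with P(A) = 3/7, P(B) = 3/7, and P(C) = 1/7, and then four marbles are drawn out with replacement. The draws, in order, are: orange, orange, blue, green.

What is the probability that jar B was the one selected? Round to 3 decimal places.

For each hypothesis, P(data | H) works out to: P(data | jar A) = (2/11)(2/11)(5/11)(4/11) = 0.0054641; P(data | jar B) = (1/7)(1/7)(4/7)(2/7) = 0.0033319; P(data | jar C) = (1/10)(1/10)(4/10)(5/10) = 0.002.
Multiplying each by its prior: 3/7 · 0.0054641 = 0.0023418, 3/7 · 0.0033319 = 0.001428, 1/7 · 0.002 = 0.00028571; with total 0.0040555.
Therefore the posterior P(jar B | data) = (0.001428) / (0.0040555) = 0.35211.

0.352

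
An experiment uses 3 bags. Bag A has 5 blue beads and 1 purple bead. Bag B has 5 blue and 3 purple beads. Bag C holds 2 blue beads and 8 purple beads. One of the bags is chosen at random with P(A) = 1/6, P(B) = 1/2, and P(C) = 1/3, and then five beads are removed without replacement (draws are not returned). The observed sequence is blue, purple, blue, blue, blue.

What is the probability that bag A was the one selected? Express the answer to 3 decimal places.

0.509

Under each hypothesis, the probability of the observed sequence is: P(data | bag A) = (5/6)(1/5)(4/4)(3/3)(2/2) = 0.16667; P(data | bag B) = (5/8)(3/7)(4/6)(3/5)(2/4) = 0.053571; P(data | bag C) = (2/10)(8/9)(1/8)(0/7) = 0.
The prior-weighted likelihoods are 1/6 · 0.16667 = 0.027778, 1/2 · 0.053571 = 0.026786, 1/3 · 0 = 0; with total 0.054563.
So P(bag A | data) = (0.027778) / (0.054563) = 0.50909.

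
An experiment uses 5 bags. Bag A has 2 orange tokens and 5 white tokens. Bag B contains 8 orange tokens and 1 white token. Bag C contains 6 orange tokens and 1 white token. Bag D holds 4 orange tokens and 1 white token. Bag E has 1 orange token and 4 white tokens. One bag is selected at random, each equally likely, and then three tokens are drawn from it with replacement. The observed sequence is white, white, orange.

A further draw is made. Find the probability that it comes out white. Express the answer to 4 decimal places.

Under each hypothesis, the probability of the observed sequence is: P(data | bag A) = (5/7)(5/7)(2/7) = 0.14577; P(data | bag B) = (1/9)(1/9)(8/9) = 0.010974; P(data | bag C) = (1/7)(1/7)(6/7) = 0.017493; P(data | bag D) = (1/5)(1/5)(4/5) = 0.032; P(data | bag E) = (4/5)(4/5)(1/5) = 0.128.
Weighting by the prior gives 1/5 · 0.14577 = 0.029155, 1/5 · 0.010974 = 0.0021948, 1/5 · 0.017493 = 0.0034985, 1/5 · 0.032 = 0.0064, 1/5 · 0.128 = 0.0256; summing to 0.066848.
Normalising, the posterior is P(bag A | data) = 0.43613, P(bag B | data) = 0.032833, P(bag C | data) = 0.052336, P(bag D | data) = 0.09574, P(bag E | data) = 0.38296.
The predictive probability is P(white next | data) = (5/7)(0.43613) + (1/9)(0.032833) + (1/7)(0.052336) + (1/5)(0.09574) + (4/5)(0.38296) = 0.64816.

0.6482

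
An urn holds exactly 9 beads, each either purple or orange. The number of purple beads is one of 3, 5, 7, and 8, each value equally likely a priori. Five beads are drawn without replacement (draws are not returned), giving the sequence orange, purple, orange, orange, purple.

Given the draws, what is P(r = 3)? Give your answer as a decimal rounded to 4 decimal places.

0.6000

The likelihood of the observed sequence under each hypothesis: P(data | r = 3) = (6/9)(3/8)(5/7)(4/6)(2/5) = 1/21; P(data | r = 5) = (4/9)(5/8)(3/7)(2/6)(4/5) = 2/63; P(data | r = 7) = (2/9)(7/8)(1/7)(0/6) = 0; P(data | r = 8) = (1/9)(8/8)(0/7) = 0.
The prior-weighted likelihoods are 1/4 · 1/21 = 1/84, 1/4 · 2/63 = 1/126, 1/4 · 0 = 0, 1/4 · 0 = 0; these sum to 5/252.
Therefore the posterior P(r = 3 | data) = (1/84) / (5/252) = 3/5.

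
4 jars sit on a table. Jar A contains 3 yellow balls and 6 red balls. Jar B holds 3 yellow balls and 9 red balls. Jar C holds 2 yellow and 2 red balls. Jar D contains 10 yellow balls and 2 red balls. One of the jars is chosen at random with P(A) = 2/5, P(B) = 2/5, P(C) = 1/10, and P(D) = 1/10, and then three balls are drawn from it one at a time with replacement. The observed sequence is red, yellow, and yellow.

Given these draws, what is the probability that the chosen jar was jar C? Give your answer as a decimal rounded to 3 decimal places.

Compute the likelihood of the observed sequence for each case: P(data | jar A) = (6/9)(3/9)(3/9) = 0.074074; P(data | jar B) = (9/12)(3/12)(3/12) = 0.046875; P(data | jar C) = (2/4)(2/4)(2/4) = 0.125; P(data | jar D) = (2/12)(10/12)(10/12) = 0.11574.
The prior-weighted likelihoods are 2/5 · 0.074074 = 0.02963, 2/5 · 0.046875 = 0.01875, 1/10 · 0.125 = 0.0125, 1/10 · 0.11574 = 0.011574; summing to 0.072454.
Hence P(jar C | data) = (0.0125) / (0.072454) = 0.17252.

0.173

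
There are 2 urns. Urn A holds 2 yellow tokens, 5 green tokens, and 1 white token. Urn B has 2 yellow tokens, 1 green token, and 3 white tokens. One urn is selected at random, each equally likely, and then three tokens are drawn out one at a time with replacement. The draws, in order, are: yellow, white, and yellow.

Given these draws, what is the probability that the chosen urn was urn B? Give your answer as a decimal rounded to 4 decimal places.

Compute the likelihood of the observed sequence for each case: P(data | urn A) = (2/8)(1/8)(2/8) = 0.0078125; P(data | urn B) = (2/6)(3/6)(2/6) = 0.055556.
The prior-weighted likelihoods are 1/2 · 0.0078125 = 0.0039062, 1/2 · 0.055556 = 0.027778; summing to 0.031684.
By Bayes' rule, P(urn B | data) = (0.027778) / (0.031684) = 0.87671.

0.8767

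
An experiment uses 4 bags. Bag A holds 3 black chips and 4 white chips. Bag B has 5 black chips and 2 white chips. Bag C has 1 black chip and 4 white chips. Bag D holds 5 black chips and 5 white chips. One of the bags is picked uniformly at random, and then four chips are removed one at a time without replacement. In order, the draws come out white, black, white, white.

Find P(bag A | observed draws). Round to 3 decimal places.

0.248

Compute the likelihood of the observed sequence for each case: P(data | bag A) = (4/7)(3/6)(3/5)(2/4) = 3/35; P(data | bag B) = (2/7)(5/6)(1/5)(0/4) = 0; P(data | bag C) = (4/5)(1/4)(3/3)(2/2) = 1/5; P(data | bag D) = (5/10)(5/9)(4/8)(3/7) = 5/84.
Multiplying each by its prior: 1/4 · 3/35 = 3/140, 1/4 · 0 = 0, 1/4 · 1/5 = 1/20, 1/4 · 5/84 = 5/336; summing to 29/336.
Hence P(bag A | data) = (3/140) / (29/336) = 36/145.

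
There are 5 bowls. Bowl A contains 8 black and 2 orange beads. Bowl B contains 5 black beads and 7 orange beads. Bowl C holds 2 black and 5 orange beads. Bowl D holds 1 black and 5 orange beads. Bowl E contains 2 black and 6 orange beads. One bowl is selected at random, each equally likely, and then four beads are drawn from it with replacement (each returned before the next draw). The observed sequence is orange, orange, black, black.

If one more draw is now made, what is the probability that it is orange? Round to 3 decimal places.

Under each hypothesis, the probability of the observed sequence is: P(data | bowl A) = (2/10)(2/10)(8/10)(8/10) = 0.0256; P(data | bowl B) = (7/12)(7/12)(5/12)(5/12) = 0.059076; P(data | bowl C) = (5/7)(5/7)(2/7)(2/7) = 0.041649; P(data | bowl D) = (5/6)(5/6)(1/6)(1/6) = 0.01929; P(data | bowl E) = (6/8)(6/8)(2/8)(2/8) = 0.035156.
Multiplying each by its prior: 1/5 · 0.0256 = 0.00512, 1/5 · 0.059076 = 0.011815, 1/5 · 0.041649 = 0.0083299, 1/5 · 0.01929 = 0.003858, 1/5 · 0.035156 = 0.0070313; summing to 0.036154.
Dividing through by the total gives posterior P(bowl A | data) = 0.14162, P(bowl B | data) = 0.3268, P(bowl C | data) = 0.2304, P(bowl D | data) = 0.10671, P(bowl E | data) = 0.19448.
The predictive probability is P(orange next | data) = (1/5)(0.14162) + (7/12)(0.3268) + (5/7)(0.2304) + (5/6)(0.10671) + (3/4)(0.19448) = 0.61831.

0.618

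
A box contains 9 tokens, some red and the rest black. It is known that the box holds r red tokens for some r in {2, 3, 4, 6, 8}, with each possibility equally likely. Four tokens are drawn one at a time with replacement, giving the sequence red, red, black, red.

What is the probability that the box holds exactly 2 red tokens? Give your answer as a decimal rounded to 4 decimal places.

0.0330

Compute the likelihood of the observed sequence for each case: P(data | r = 2) = (2/9)(2/9)(7/9)(2/9) = 0.0085353; P(data | r = 3) = (3/9)(3/9)(6/9)(3/9) = 0.024691; P(data | r = 4) = (4/9)(4/9)(5/9)(4/9) = 0.048773; P(data | r = 6) = (6/9)(6/9)(3/9)(6/9) = 0.098765; P(data | r = 8) = (8/9)(8/9)(1/9)(8/9) = 0.078037.
Weighting by the prior gives 1/5 · 0.0085353 = 0.0017071, 1/5 · 0.024691 = 0.0049383, 1/5 · 0.048773 = 0.0097546, 1/5 · 0.098765 = 0.019753, 1/5 · 0.078037 = 0.015607; these sum to 0.05176.
So P(r = 2 | data) = (0.0017071) / (0.05176) = 0.03298.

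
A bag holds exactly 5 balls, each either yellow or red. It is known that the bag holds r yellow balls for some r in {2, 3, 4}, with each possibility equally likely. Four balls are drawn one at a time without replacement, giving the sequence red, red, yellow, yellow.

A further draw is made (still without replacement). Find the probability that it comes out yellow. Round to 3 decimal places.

The likelihood of the observed sequence under each hypothesis: P(data | r = 2) = (3/5)(2/4)(2/3)(1/2) = 1/10; P(data | r = 3) = (2/5)(1/4)(3/3)(2/2) = 1/10; P(data | r = 4) = (1/5)(0/4) = 0.
Multiplying each by its prior: 1/3 · 1/10 = 1/30, 1/3 · 1/10 = 1/30, 1/3 · 0 = 0; these sum to 1/15.
Dividing through by the total gives posterior P(r = 2 | data) = 1/2, P(r = 3 | data) = 1/2, P(r = 4 | data) = 0.
The predictive probability is P(yellow next | data) = (0)(1/2) + (1)(1/2) = 1/2.

0.500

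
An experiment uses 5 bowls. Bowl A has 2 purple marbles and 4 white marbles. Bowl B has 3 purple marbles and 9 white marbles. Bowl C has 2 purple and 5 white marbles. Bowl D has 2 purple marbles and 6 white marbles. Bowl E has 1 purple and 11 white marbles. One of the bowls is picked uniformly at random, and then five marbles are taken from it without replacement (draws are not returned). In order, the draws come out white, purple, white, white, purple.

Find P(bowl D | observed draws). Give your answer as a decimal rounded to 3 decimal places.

Compute the likelihood of the observed sequence for each case: P(data | bowl A) = (4/6)(2/5)(3/4)(2/3)(1/2) = 0.066667; P(data | bowl B) = (9/12)(3/11)(8/10)(7/9)(2/8) = 0.031818; P(data | bowl C) = (5/7)(2/6)(4/5)(3/4)(1/3) = 0.047619; P(data | bowl D) = (6/8)(2/7)(5/6)(4/5)(1/4) = 0.035714; P(data | bowl E) = (11/12)(1/11)(10/10)(9/9)(0/8) = 0.
Weighting by the prior gives 1/5 · 0.066667 = 0.013333, 1/5 · 0.031818 = 0.0063636, 1/5 · 0.047619 = 0.0095238, 1/5 · 0.035714 = 0.0071429, 1/5 · 0 = 0; summing to 0.036364.
Therefore the posterior P(bowl D | data) = (0.0071429) / (0.036364) = 0.19643.

0.196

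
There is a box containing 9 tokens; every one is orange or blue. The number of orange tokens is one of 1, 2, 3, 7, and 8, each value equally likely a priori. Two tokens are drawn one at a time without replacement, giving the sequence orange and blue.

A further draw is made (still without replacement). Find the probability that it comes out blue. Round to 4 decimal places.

The likelihood of the observed sequence under each hypothesis: P(data | r = 1) = (1/9)(8/8) = 1/9; P(data | r = 2) = (2/9)(7/8) = 7/36; P(data | r = 3) = (3/9)(6/8) = 1/4; P(data | r = 7) = (7/9)(2/8) = 7/36; P(data | r = 8) = (8/9)(1/8) = 1/9.
The prior-weighted likelihoods are 1/5 · 1/9 = 1/45, 1/5 · 7/36 = 7/180, 1/5 · 1/4 = 1/20, 1/5 · 7/36 = 7/180, 1/5 · 1/9 = 1/45; with total 31/180.
Normalising, the posterior is P(r = 1 | data) = 4/31, P(r = 2 | data) = 7/31, P(r = 3 | data) = 9/31, P(r = 7 | data) = 7/31, P(r = 8 | data) = 4/31.
So P(blue next | data) = Σ P(blue next | H) P(H | data) = (1)(4/31) + (6/7)(7/31) + (5/7)(9/31) + (1/7)(7/31) + (0)(4/31) = 122/217.

0.5622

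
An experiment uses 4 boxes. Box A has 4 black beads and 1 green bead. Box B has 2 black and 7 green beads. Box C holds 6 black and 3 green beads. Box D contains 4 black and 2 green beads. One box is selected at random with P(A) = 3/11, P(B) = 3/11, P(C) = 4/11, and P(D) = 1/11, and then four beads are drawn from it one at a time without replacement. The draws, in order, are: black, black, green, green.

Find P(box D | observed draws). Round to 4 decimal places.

0.1718

For each hypothesis, P(data | H) works out to: P(data | box A) = (4/5)(3/4)(1/3)(0/2) = 0; P(data | box B) = (2/9)(1/8)(7/7)(6/6) = 0.027778; P(data | box C) = (6/9)(5/8)(3/7)(2/6) = 0.059524; P(data | box D) = (4/6)(3/5)(2/4)(1/3) = 0.066667.
Multiplying each by its prior: 3/11 · 0 = 0, 3/11 · 0.027778 = 0.0075758, 4/11 · 0.059524 = 0.021645, 1/11 · 0.066667 = 0.0060606; these sum to 0.035281.
So P(box D | data) = (0.0060606) / (0.035281) = 0.17178.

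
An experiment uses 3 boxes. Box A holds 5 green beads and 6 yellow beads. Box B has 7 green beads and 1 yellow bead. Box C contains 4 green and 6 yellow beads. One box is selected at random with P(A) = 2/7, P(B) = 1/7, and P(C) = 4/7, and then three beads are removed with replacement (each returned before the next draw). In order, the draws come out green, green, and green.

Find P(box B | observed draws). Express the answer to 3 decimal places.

0.602

Under each hypothesis, the probability of the observed sequence is: P(data | box A) = (5/11)(5/11)(5/11) = 0.093914; P(data | box B) = (7/8)(7/8)(7/8) = 0.66992; P(data | box C) = (4/10)(4/10)(4/10) = 0.064.
Multiplying each by its prior: 2/7 · 0.093914 = 0.026833, 1/7 · 0.66992 = 0.095703, 4/7 · 0.064 = 0.036571; these sum to 0.15911.
So P(box B | data) = (0.095703) / (0.15911) = 0.6015.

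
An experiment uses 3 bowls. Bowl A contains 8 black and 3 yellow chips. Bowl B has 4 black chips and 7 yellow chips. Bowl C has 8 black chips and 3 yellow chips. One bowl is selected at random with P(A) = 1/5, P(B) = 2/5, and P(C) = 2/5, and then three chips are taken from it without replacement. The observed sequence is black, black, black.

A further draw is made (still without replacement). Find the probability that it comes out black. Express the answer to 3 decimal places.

The likelihood of the observed sequence under each hypothesis: P(data | bowl A) = (8/11)(7/10)(6/9) = 56/165; P(data | bowl B) = (4/11)(3/10)(2/9) = 4/165; P(data | bowl C) = (8/11)(7/10)(6/9) = 56/165.
Multiplying each by its prior: 1/5 · 56/165 = 56/825, 2/5 · 4/165 = 8/825, 2/5 · 56/165 = 112/825; these sum to 16/75.
Normalising, the posterior is P(bowl A | data) = 7/22, P(bowl B | data) = 1/22, P(bowl C | data) = 7/11.
The predictive probability is P(black next | data) = (5/8)(7/22) + (1/8)(1/22) + (5/8)(7/11) = 53/88.

0.602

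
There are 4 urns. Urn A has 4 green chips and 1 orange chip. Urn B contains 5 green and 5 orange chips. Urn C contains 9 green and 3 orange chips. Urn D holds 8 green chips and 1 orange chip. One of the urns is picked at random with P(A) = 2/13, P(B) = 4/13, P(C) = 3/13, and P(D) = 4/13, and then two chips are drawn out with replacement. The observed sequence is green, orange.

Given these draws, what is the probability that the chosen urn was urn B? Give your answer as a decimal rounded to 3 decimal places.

0.439

The likelihood of the observed sequence under each hypothesis: P(data | urn A) = (4/5)(1/5) = 0.16; P(data | urn B) = (5/10)(5/10) = 0.25; P(data | urn C) = (9/12)(3/12) = 0.1875; P(data | urn D) = (8/9)(1/9) = 0.098765.
Multiplying each by its prior: 2/13 · 0.16 = 0.024615, 4/13 · 0.25 = 0.076923, 3/13 · 0.1875 = 0.043269, 4/13 · 0.098765 = 0.030389; summing to 0.1752.
By Bayes' rule, P(urn B | data) = (0.076923) / (0.1752) = 0.43907.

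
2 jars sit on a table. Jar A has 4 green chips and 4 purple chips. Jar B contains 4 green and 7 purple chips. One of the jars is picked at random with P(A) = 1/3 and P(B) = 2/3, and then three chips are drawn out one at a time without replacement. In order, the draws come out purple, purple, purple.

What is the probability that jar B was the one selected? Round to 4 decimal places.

Under each hypothesis, the probability of the observed sequence is: P(data | jar A) = (4/8)(3/7)(2/6) = 0.071429; P(data | jar B) = (7/11)(6/10)(5/9) = 0.21212.
The prior-weighted likelihoods are 1/3 · 0.071429 = 0.02381, 2/3 · 0.21212 = 0.14141; these sum to 0.16522.
So P(jar B | data) = (0.14141) / (0.16522) = 0.8559.

0.8559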